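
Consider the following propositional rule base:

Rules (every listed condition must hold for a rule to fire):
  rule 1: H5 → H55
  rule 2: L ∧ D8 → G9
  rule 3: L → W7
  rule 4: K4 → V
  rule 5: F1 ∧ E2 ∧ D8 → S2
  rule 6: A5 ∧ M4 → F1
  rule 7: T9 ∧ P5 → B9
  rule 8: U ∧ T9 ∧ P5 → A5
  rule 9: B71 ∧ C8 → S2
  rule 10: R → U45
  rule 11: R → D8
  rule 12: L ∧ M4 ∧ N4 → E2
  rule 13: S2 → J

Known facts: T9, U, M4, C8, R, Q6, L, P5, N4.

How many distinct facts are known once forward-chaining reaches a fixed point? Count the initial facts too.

19

Round 1: rule 3 [L → W7]; rule 7 [T9 ∧ P5 → B9]; rule 8 [U ∧ T9 ∧ P5 → A5]; rule 10 [R → U45]; rule 11 [R → D8]; rule 12 [L ∧ M4 ∧ N4 → E2]. New: W7, B9, A5, U45, D8, E2.
Round 2: rule 2 [L ∧ D8 → G9]; rule 6 [A5 ∧ M4 → F1]. New: G9, F1.
Round 3: rule 5 [F1 ∧ E2 ∧ D8 → S2]. New: S2.
Round 4: rule 13 [S2 → J]. New: J.
Closure: {A5, B9, C8, D8, E2, F1, G9, J, L, M4, N4, P5, Q6, R, S2, T9, U, U45, W7} — 19 facts.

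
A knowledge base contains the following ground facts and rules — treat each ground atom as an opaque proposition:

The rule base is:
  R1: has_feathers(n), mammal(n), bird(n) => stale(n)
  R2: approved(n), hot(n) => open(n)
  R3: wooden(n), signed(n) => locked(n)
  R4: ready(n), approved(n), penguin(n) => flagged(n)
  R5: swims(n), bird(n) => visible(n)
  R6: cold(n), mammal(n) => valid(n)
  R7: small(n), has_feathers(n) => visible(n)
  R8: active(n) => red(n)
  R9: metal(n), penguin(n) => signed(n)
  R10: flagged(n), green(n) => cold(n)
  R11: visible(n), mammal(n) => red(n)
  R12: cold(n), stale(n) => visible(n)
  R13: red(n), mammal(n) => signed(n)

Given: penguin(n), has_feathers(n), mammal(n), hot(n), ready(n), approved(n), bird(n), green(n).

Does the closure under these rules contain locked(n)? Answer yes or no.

no

Round 1 fires R1, R2, R4, giving stale(n), open(n), flagged(n).
Round 2 fires R10, giving cold(n).
Round 3 fires R6, R12, giving valid(n), visible(n).
Round 4 fires R11, giving red(n).
Round 5 fires R13, giving signed(n).
Fixed point reached. locked(n) is concluded only by R3; R3 needs wooden(n) (never derived).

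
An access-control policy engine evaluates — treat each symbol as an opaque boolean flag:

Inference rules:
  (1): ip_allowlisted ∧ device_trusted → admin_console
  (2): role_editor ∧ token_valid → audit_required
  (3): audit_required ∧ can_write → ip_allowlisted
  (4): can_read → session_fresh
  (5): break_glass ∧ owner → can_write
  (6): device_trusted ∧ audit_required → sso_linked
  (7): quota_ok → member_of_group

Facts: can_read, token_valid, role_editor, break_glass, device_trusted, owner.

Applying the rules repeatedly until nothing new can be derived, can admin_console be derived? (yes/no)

yes

[1] (2) [role_editor ∧ token_valid → audit_required]; (4) [can_read → session_fresh]; (5) [break_glass ∧ owner → can_write]. ⇒ new: audit_required, session_fresh, can_write.
[2] (3) [audit_required ∧ can_write → ip_allowlisted]; (6) [device_trusted ∧ audit_required → sso_linked]. ⇒ new: ip_allowlisted, sso_linked.
[3] (1) [ip_allowlisted ∧ device_trusted → admin_console]. ⇒ new: admin_console.
admin_console appears in round 3, so it is derivable.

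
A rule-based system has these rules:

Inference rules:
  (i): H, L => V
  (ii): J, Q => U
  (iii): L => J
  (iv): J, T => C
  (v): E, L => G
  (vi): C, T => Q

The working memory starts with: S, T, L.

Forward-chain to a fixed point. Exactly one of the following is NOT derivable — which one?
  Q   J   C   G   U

Round 1 fires (iii), giving J.
Round 2 fires (iv), giving C.
Round 3 fires (vi), giving Q.
Round 4 fires (ii), giving U.
Derived: C (round 2), J (round 1), Q (round 3), U (round 4). G never appears in any round.

G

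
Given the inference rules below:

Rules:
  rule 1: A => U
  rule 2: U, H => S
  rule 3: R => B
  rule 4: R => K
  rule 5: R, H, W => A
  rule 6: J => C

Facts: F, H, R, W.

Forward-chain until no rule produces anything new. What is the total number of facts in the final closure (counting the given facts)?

9

Round 1 fires rule 3, rule 4, rule 5, giving B, K, A.
Round 2 fires rule 1, giving U.
Round 3 fires rule 2, giving S.
Closure: {A, B, F, H, K, R, S, U, W} — 9 facts.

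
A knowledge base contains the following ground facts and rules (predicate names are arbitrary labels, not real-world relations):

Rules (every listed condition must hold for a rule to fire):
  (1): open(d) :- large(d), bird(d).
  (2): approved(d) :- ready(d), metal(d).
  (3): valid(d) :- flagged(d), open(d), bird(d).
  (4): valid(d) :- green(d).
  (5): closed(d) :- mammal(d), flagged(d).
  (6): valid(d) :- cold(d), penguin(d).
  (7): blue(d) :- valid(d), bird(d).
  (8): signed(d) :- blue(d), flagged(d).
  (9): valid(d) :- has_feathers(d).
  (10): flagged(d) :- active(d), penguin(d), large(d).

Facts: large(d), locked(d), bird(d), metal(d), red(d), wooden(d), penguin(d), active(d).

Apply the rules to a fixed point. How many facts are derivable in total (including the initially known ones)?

Round 1: (1) [open(d) :- large(d), bird(d).]; (10) [flagged(d) :- active(d), penguin(d), large(d).]. Adds open(d), flagged(d).
Round 2: (3) [valid(d) :- flagged(d), open(d), bird(d).]. Adds valid(d).
Round 3: (7) [blue(d) :- valid(d), bird(d).]. Adds blue(d).
Round 4: (8) [signed(d) :- blue(d), flagged(d).]. Adds signed(d).
Closure: {active(d), bird(d), blue(d), flagged(d), large(d), locked(d), metal(d), open(d), penguin(d), red(d), signed(d), valid(d), wooden(d)} — 13 facts.

13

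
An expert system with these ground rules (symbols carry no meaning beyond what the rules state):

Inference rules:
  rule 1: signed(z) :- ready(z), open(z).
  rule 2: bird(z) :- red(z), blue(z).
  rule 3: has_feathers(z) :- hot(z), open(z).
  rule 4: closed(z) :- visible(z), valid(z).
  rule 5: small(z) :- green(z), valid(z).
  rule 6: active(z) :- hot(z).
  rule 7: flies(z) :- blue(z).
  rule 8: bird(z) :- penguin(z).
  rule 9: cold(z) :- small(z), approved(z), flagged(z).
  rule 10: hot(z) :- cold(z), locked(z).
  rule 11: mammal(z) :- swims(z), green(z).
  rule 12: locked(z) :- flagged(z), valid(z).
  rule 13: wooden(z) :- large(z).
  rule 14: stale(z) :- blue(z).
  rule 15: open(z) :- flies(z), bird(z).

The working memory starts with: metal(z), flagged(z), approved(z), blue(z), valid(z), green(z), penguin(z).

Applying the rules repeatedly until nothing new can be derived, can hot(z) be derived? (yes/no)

Round 1: rule 5 [small(z) :- green(z), valid(z).]; rule 7 [flies(z) :- blue(z).]; rule 8 [bird(z) :- penguin(z).]; rule 12 [locked(z) :- flagged(z), valid(z).]; rule 14 [stale(z) :- blue(z).]. Adds small(z), flies(z), bird(z), locked(z), stale(z).
Round 2: rule 9 [cold(z) :- small(z), approved(z), flagged(z).]; rule 15 [open(z) :- flies(z), bird(z).]. Adds cold(z), open(z).
Round 3: rule 10 [hot(z) :- cold(z), locked(z).]. Adds hot(z).
Round 4: rule 3 [has_feathers(z) :- hot(z), open(z).]; rule 6 [active(z) :- hot(z).]. Adds has_feathers(z), active(z).
hot(z) appears in round 3, so it is derivable.

yes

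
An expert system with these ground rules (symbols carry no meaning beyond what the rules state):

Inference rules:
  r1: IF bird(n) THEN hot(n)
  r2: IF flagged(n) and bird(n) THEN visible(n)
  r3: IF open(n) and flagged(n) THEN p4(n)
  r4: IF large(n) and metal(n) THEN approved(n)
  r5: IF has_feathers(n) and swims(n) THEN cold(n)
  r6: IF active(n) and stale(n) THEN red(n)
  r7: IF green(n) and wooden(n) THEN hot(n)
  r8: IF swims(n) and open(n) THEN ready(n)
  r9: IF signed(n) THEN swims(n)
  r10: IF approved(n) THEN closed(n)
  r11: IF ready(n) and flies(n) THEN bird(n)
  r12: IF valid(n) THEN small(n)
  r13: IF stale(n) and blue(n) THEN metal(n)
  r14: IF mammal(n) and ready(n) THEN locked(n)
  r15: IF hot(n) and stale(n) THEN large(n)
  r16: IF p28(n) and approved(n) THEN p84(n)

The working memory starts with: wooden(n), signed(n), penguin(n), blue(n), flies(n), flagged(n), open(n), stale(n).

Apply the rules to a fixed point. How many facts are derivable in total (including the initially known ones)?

18

[1] r3 [IF open(n) and flagged(n) THEN p4(n)]; r9 [IF signed(n) THEN swims(n)]; r13 [IF stale(n) and blue(n) THEN metal(n)]. ⇒ new: p4(n), swims(n), metal(n).
[2] r8 [IF swims(n) and open(n) THEN ready(n)]. ⇒ new: ready(n).
[3] r11 [IF ready(n) and flies(n) THEN bird(n)]. ⇒ new: bird(n).
[4] r1 [IF bird(n) THEN hot(n)]; r2 [IF flagged(n) and bird(n) THEN visible(n)]. ⇒ new: hot(n), visible(n).
[5] r15 [IF hot(n) and stale(n) THEN large(n)]. ⇒ new: large(n).
[6] r4 [IF large(n) and metal(n) THEN approved(n)]. ⇒ new: approved(n).
[7] r10 [IF approved(n) THEN closed(n)]. ⇒ new: closed(n).
Closure: {approved(n), bird(n), blue(n), closed(n), flagged(n), flies(n), hot(n), large(n), metal(n), open(n), p4(n), penguin(n), ready(n), signed(n), stale(n), swims(n), visible(n), wooden(n)} — 18 facts.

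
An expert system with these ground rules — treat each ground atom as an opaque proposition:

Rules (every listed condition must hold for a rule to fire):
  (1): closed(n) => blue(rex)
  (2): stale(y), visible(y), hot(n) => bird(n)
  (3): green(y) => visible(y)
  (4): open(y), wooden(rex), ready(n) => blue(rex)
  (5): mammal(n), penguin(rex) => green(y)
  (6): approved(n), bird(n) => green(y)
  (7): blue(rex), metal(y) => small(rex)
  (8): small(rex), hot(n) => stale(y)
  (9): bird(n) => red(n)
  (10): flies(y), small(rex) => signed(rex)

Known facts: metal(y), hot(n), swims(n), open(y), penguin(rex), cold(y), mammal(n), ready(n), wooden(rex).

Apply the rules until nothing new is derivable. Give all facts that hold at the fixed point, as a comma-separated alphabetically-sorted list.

bird(n), blue(rex), cold(y), green(y), hot(n), mammal(n), metal(y), open(y), penguin(rex), ready(n), red(n), small(rex), stale(y), swims(n), visible(y), wooden(rex)

Round 1 — (4), (5), derive blue(rex), green(y).
Round 2 — (3), (7), derive visible(y), small(rex).
Round 3 — (8), derive stale(y).
Round 4 — (2), derive bird(n).
Round 5 — (9), derive red(n).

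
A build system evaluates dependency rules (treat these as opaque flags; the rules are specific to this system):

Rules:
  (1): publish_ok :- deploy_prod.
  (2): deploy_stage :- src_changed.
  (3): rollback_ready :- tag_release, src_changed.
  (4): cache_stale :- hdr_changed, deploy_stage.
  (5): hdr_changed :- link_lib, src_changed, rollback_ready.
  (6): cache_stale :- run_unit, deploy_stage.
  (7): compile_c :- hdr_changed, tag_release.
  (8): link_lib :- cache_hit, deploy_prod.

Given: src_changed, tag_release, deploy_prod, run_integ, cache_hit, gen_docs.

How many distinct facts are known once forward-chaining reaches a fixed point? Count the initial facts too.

Round 1 — (1), (2), (3), (8), derive publish_ok, deploy_stage, rollback_ready, link_lib.
Round 2 — (5), derive hdr_changed.
Round 3 — (4), (7), derive cache_stale, compile_c.
Closure: {cache_hit, cache_stale, compile_c, deploy_prod, deploy_stage, gen_docs, hdr_changed, link_lib, publish_ok, rollback_ready, run_integ, src_changed, tag_release} — 13 facts.

13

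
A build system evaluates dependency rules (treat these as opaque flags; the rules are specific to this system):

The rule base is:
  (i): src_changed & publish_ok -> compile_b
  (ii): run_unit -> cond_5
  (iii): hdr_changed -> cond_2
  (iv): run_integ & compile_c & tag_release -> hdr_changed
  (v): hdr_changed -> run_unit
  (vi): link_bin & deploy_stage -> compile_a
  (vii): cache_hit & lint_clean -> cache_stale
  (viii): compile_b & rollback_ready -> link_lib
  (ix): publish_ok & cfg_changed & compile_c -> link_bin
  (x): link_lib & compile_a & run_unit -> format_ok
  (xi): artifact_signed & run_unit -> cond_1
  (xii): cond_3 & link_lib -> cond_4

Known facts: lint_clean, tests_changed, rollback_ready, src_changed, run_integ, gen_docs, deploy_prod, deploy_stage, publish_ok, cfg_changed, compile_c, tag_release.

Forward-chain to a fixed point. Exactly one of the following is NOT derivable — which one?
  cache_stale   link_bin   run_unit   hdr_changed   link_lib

Round 1: (i) [src_changed & publish_ok -> compile_b]; (iv) [run_integ & compile_c & tag_release -> hdr_changed]; (ix) [publish_ok & cfg_changed & compile_c -> link_bin]. New: compile_b, hdr_changed, link_bin.
Round 2: (iii) [hdr_changed -> cond_2]; (v) [hdr_changed -> run_unit]; (vi) [link_bin & deploy_stage -> compile_a]; (viii) [compile_b & rollback_ready -> link_lib]. New: cond_2, run_unit, compile_a, link_lib.
Round 3: (ii) [run_unit -> cond_5]; (x) [link_lib & compile_a & run_unit -> format_ok]. New: cond_5, format_ok.
Derived: link_bin (round 1), link_lib (round 2), hdr_changed (round 1), run_unit (round 2). cache_stale never appears in any round.

cache_stale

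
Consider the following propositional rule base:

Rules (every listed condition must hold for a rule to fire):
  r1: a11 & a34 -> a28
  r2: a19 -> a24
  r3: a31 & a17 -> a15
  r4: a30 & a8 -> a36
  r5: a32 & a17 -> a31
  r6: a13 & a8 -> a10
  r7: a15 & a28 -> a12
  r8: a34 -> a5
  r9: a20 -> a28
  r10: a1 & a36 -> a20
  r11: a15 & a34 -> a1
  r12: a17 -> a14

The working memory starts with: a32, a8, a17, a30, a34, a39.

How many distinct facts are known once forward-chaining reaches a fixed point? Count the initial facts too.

Round 1: r4 [a30 & a8 -> a36]; r5 [a32 & a17 -> a31]; r8 [a34 -> a5]; r12 [a17 -> a14]. New: a36, a31, a5, a14.
Round 2: r3 [a31 & a17 -> a15]. New: a15.
Round 3: r11 [a15 & a34 -> a1]. New: a1.
Round 4: r10 [a1 & a36 -> a20]. New: a20.
Round 5: r9 [a20 -> a28]. New: a28.
Round 6: r7 [a15 & a28 -> a12]. New: a12.
Closure: {a1, a12, a14, a15, a17, a20, a28, a30, a31, a32, a34, a36, a39, a5, a8} — 15 facts.

15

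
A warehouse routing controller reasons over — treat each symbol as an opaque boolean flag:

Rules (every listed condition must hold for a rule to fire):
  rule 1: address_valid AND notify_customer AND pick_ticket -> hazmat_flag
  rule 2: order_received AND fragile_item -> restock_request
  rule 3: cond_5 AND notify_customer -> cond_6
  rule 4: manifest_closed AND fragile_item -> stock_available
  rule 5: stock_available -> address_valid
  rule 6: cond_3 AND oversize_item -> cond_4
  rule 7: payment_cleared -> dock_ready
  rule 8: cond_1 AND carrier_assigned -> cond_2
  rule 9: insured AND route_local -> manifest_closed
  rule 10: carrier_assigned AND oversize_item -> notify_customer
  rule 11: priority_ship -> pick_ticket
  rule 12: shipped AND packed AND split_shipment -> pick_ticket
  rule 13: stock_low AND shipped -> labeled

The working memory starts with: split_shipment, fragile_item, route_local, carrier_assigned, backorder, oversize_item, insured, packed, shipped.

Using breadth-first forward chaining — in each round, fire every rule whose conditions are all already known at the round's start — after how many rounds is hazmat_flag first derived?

Round 1 — rule 9, rule 10, rule 12, derive manifest_closed, notify_customer, pick_ticket.
Round 2 — rule 4, derive stock_available.
Round 3 — rule 5, derive address_valid.
Round 4 — rule 1, derive hazmat_flag.
hazmat_flag first appears in round 4.

4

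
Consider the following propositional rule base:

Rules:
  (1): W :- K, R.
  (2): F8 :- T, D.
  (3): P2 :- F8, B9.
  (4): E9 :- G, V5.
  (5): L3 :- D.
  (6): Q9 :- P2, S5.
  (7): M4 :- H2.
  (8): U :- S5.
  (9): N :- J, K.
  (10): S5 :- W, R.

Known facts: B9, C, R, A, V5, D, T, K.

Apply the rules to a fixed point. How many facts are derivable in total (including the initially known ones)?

Round 1: (1) [W :- K, R.]; (2) [F8 :- T, D.]; (5) [L3 :- D.]. New: W, F8, L3.
Round 2: (3) [P2 :- F8, B9.]; (10) [S5 :- W, R.]. New: P2, S5.
Round 3: (6) [Q9 :- P2, S5.]; (8) [U :- S5.]. New: Q9, U.
Closure: {A, B9, C, D, F8, K, L3, P2, Q9, R, S5, T, U, V5, W} — 15 facts.

15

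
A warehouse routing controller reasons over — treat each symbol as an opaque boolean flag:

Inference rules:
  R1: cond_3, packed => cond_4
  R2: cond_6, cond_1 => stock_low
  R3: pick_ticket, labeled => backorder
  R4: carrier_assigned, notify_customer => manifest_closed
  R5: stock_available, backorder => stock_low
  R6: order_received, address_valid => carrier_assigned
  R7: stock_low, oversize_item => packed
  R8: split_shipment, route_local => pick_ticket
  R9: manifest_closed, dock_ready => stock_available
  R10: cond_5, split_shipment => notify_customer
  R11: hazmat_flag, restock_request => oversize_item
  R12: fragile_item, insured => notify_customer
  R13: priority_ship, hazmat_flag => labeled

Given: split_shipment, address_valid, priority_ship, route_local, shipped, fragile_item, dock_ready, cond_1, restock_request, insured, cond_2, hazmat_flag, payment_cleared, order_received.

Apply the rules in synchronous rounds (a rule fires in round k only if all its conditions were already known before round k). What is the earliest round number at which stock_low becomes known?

4

Round 1: R6 [order_received, address_valid => carrier_assigned]; R8 [split_shipment, route_local => pick_ticket]; R11 [hazmat_flag, restock_request => oversize_item]; R12 [fragile_item, insured => notify_customer]; R13 [priority_ship, hazmat_flag => labeled]. Adds carrier_assigned, pick_ticket, oversize_item, notify_customer, labeled.
Round 2: R3 [pick_ticket, labeled => backorder]; R4 [carrier_assigned, notify_customer => manifest_closed]. Adds backorder, manifest_closed.
Round 3: R9 [manifest_closed, dock_ready => stock_available]. Adds stock_available.
Round 4: R5 [stock_available, backorder => stock_low]. Adds stock_low.
stock_low first appears in round 4.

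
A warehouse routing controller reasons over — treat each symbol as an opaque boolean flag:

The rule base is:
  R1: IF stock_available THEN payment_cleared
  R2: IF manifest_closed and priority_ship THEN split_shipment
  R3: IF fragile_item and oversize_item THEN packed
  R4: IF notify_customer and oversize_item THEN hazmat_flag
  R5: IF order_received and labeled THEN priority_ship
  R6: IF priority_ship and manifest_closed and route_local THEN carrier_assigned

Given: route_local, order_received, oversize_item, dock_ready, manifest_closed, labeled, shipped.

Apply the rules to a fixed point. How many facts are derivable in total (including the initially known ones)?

Round 1: R5 [IF order_received and labeled THEN priority_ship]. Adds priority_ship.
Round 2: R2 [IF manifest_closed and priority_ship THEN split_shipment]; R6 [IF priority_ship and manifest_closed and route_local THEN carrier_assigned]. Adds split_shipment, carrier_assigned.
Closure: {carrier_assigned, dock_ready, labeled, manifest_closed, order_received, oversize_item, priority_ship, route_local, shipped, split_shipment} — 10 facts.

10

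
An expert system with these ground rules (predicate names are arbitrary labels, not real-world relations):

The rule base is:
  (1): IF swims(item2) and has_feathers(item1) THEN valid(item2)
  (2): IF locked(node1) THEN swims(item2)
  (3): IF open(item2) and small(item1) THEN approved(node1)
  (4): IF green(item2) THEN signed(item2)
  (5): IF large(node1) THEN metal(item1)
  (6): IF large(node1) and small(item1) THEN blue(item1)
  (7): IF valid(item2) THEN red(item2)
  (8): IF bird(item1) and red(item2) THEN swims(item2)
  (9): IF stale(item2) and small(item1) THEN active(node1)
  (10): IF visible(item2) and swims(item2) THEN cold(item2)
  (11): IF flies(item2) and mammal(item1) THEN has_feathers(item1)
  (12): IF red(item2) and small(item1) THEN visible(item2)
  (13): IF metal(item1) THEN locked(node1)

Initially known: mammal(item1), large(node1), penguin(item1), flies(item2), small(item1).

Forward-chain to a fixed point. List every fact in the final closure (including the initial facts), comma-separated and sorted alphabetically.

blue(item1), cold(item2), flies(item2), has_feathers(item1), large(node1), locked(node1), mammal(item1), metal(item1), penguin(item1), red(item2), small(item1), swims(item2), valid(item2), visible(item2)

[1] (5) [IF large(node1) THEN metal(item1)]; (6) [IF large(node1) and small(item1) THEN blue(item1)]; (11) [IF flies(item2) and mammal(item1) THEN has_feathers(item1)]. ⇒ new: metal(item1), blue(item1), has_feathers(item1).
[2] (13) [IF metal(item1) THEN locked(node1)]. ⇒ new: locked(node1).
[3] (2) [IF locked(node1) THEN swims(item2)]. ⇒ new: swims(item2).
[4] (1) [IF swims(item2) and has_feathers(item1) THEN valid(item2)]. ⇒ new: valid(item2).
[5] (7) [IF valid(item2) THEN red(item2)]. ⇒ new: red(item2).
[6] (12) [IF red(item2) and small(item1) THEN visible(item2)]. ⇒ new: visible(item2).
[7] (10) [IF visible(item2) and swims(item2) THEN cold(item2)]. ⇒ new: cold(item2).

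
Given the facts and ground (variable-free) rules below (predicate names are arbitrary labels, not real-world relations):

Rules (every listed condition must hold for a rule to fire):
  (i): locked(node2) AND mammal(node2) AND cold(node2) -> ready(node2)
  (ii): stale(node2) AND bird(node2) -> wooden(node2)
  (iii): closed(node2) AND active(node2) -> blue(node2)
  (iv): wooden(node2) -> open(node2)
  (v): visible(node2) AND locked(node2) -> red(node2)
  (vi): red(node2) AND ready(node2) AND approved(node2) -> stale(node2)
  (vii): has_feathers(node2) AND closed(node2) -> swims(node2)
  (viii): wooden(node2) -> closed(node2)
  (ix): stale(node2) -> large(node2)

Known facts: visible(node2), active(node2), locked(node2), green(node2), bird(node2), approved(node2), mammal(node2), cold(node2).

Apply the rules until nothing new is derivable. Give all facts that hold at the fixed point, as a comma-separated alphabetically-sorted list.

Round 1 fires (i), (v), giving ready(node2), red(node2).
Round 2 fires (vi), giving stale(node2).
Round 3 fires (ii), (ix), giving wooden(node2), large(node2).
Round 4 fires (iv), (viii), giving open(node2), closed(node2).
Round 5 fires (iii), giving blue(node2).

active(node2), approved(node2), bird(node2), blue(node2), closed(node2), cold(node2), green(node2), large(node2), locked(node2), mammal(node2), open(node2), ready(node2), red(node2), stale(node2), visible(node2), wooden(node2)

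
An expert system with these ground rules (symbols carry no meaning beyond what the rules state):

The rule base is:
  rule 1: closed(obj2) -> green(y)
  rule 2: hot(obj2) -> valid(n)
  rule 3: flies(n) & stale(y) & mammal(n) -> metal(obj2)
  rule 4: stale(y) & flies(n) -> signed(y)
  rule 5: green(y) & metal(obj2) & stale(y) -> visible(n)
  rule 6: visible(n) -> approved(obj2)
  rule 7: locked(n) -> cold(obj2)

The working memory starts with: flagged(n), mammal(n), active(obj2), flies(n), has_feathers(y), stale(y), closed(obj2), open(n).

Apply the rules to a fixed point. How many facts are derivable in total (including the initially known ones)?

13

[1] rule 1 [closed(obj2) -> green(y)]; rule 3 [flies(n) & stale(y) & mammal(n) -> metal(obj2)]; rule 4 [stale(y) & flies(n) -> signed(y)]. ⇒ new: green(y), metal(obj2), signed(y).
[2] rule 5 [green(y) & metal(obj2) & stale(y) -> visible(n)]. ⇒ new: visible(n).
[3] rule 6 [visible(n) -> approved(obj2)]. ⇒ new: approved(obj2).
Closure: {active(obj2), approved(obj2), closed(obj2), flagged(n), flies(n), green(y), has_feathers(y), mammal(n), metal(obj2), open(n), signed(y), stale(y), visible(n)} — 13 facts.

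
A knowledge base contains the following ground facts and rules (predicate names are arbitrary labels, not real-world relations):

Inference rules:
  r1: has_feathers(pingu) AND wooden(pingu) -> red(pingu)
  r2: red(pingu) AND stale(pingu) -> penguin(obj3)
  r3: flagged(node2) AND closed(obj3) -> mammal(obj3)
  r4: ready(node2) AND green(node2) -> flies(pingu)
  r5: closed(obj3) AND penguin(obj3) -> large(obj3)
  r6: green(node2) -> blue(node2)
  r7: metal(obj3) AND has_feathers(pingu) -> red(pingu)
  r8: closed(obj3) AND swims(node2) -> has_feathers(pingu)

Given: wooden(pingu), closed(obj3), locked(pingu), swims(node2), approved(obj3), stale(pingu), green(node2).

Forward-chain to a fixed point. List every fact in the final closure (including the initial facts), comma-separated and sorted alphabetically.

[1] r6 [green(node2) -> blue(node2)]; r8 [closed(obj3) AND swims(node2) -> has_feathers(pingu)]. ⇒ new: blue(node2), has_feathers(pingu).
[2] r1 [has_feathers(pingu) AND wooden(pingu) -> red(pingu)]. ⇒ new: red(pingu).
[3] r2 [red(pingu) AND stale(pingu) -> penguin(obj3)]. ⇒ new: penguin(obj3).
[4] r5 [closed(obj3) AND penguin(obj3) -> large(obj3)]. ⇒ new: large(obj3).

approved(obj3), blue(node2), closed(obj3), green(node2), has_feathers(pingu), large(obj3), locked(pingu), penguin(obj3), red(pingu), stale(pingu), swims(node2), wooden(pingu)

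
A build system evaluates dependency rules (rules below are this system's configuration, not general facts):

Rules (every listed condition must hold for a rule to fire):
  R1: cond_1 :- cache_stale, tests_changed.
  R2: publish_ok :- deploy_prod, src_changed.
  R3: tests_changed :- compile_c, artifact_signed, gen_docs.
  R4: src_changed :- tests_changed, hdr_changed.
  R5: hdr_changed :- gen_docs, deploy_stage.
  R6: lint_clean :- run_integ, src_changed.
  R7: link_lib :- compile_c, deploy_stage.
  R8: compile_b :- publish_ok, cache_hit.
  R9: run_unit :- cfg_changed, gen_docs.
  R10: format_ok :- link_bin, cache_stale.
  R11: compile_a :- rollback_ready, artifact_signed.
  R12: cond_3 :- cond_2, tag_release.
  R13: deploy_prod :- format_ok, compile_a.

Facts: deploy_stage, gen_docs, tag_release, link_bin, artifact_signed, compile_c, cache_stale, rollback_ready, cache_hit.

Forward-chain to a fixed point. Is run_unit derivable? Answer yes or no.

no

Round 1 — R3, R5, R7, R10, R11, derive tests_changed, hdr_changed, link_lib, format_ok, compile_a.
Round 2 — R1, R4, R13, derive cond_1, src_changed, deploy_prod.
Round 3 — R2, derive publish_ok.
Round 4 — R8, derive compile_b.
Fixed point reached. run_unit is concluded only by R9; R9 needs cfg_changed (never derived).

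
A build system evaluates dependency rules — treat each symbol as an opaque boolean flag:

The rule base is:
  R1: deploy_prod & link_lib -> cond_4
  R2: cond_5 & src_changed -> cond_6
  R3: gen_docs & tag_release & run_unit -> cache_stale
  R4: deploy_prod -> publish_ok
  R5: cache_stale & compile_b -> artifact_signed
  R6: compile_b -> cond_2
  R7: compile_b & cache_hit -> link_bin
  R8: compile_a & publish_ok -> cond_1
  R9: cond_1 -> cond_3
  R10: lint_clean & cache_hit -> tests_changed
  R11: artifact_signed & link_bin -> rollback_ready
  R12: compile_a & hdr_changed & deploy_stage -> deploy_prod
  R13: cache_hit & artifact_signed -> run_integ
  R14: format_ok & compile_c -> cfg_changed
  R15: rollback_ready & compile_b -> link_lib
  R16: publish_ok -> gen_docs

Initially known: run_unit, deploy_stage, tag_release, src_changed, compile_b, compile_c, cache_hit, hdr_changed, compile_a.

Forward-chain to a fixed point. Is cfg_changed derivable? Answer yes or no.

Round 1 fires R6, R7, R12, giving cond_2, link_bin, deploy_prod.
Round 2 fires R4, giving publish_ok.
Round 3 fires R8, R16, giving cond_1, gen_docs.
Round 4 fires R3, R9, giving cache_stale, cond_3.
Round 5 fires R5, giving artifact_signed.
Round 6 fires R11, R13, giving rollback_ready, run_integ.
Round 7 fires R15, giving link_lib.
Round 8 fires R1, giving cond_4.
Fixed point reached. cfg_changed is concluded only by R14; R14 needs format_ok (never derived).

no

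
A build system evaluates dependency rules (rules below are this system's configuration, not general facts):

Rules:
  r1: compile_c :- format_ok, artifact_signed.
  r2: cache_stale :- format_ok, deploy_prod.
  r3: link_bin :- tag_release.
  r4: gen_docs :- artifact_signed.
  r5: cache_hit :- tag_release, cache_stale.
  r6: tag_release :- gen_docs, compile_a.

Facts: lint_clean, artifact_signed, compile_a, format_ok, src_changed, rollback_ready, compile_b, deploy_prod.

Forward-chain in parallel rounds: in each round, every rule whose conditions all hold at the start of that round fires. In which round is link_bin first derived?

3

Round 1: r1 [compile_c :- format_ok, artifact_signed.]; r2 [cache_stale :- format_ok, deploy_prod.]; r4 [gen_docs :- artifact_signed.]. New: compile_c, cache_stale, gen_docs.
Round 2: r6 [tag_release :- gen_docs, compile_a.]. New: tag_release.
Round 3: r3 [link_bin :- tag_release.]; r5 [cache_hit :- tag_release, cache_stale.]. New: link_bin, cache_hit.
link_bin first appears in round 3.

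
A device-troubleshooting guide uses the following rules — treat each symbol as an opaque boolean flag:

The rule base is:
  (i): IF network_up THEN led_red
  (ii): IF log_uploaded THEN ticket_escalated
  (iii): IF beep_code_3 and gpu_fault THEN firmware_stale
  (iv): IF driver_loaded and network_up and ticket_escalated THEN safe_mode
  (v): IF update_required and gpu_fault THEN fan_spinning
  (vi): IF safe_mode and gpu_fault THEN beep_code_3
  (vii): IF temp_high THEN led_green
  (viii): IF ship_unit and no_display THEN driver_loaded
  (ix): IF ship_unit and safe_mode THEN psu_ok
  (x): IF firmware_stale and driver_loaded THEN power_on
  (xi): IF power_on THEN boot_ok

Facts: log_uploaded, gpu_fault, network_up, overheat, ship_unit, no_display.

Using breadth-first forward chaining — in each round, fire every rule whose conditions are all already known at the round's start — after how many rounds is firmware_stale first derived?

4

Round 1: (i) [IF network_up THEN led_red]; (ii) [IF log_uploaded THEN ticket_escalated]; (viii) [IF ship_unit and no_display THEN driver_loaded]. Adds led_red, ticket_escalated, driver_loaded.
Round 2: (iv) [IF driver_loaded and network_up and ticket_escalated THEN safe_mode]. Adds safe_mode.
Round 3: (vi) [IF safe_mode and gpu_fault THEN beep_code_3]; (ix) [IF ship_unit and safe_mode THEN psu_ok]. Adds beep_code_3, psu_ok.
Round 4: (iii) [IF beep_code_3 and gpu_fault THEN firmware_stale]. Adds firmware_stale.
firmware_stale first appears in round 4.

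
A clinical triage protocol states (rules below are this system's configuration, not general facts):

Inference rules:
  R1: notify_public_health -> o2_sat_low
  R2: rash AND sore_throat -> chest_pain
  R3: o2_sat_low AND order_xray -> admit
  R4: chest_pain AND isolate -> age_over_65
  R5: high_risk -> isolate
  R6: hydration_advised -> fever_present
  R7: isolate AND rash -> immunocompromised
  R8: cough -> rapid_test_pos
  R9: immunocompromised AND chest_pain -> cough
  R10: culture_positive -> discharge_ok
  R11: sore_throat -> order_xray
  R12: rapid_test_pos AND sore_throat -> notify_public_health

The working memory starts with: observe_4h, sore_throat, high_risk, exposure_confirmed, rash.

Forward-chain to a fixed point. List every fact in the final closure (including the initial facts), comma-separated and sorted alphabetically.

admit, age_over_65, chest_pain, cough, exposure_confirmed, high_risk, immunocompromised, isolate, notify_public_health, o2_sat_low, observe_4h, order_xray, rapid_test_pos, rash, sore_throat

Round 1 fires R2, R5, R11, giving chest_pain, isolate, order_xray.
Round 2 fires R4, R7, giving age_over_65, immunocompromised.
Round 3 fires R9, giving cough.
Round 4 fires R8, giving rapid_test_pos.
Round 5 fires R12, giving notify_public_health.
Round 6 fires R1, giving o2_sat_low.
Round 7 fires R3, giving admit.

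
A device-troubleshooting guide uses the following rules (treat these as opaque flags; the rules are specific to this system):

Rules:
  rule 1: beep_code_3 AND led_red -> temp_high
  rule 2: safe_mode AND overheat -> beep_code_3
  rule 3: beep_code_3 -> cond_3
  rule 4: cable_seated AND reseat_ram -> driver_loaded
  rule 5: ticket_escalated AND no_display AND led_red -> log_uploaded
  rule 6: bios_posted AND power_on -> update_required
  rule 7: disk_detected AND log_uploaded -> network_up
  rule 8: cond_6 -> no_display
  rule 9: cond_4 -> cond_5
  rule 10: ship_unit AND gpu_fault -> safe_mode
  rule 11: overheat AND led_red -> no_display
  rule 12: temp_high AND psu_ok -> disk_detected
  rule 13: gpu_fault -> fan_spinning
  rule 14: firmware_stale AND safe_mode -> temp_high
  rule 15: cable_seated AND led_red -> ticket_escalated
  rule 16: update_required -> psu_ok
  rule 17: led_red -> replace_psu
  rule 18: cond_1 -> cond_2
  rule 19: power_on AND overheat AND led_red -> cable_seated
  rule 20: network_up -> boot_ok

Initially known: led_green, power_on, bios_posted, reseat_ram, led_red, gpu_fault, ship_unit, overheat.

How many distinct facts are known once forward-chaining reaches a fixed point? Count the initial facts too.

24

Round 1: rule 6 [bios_posted AND power_on -> update_required]; rule 10 [ship_unit AND gpu_fault -> safe_mode]; rule 11 [overheat AND led_red -> no_display]; rule 13 [gpu_fault -> fan_spinning]; rule 17 [led_red -> replace_psu]; rule 19 [power_on AND overheat AND led_red -> cable_seated]. Adds update_required, safe_mode, no_display, fan_spinning, replace_psu, cable_seated.
Round 2: rule 2 [safe_mode AND overheat -> beep_code_3]; rule 4 [cable_seated AND reseat_ram -> driver_loaded]; rule 15 [cable_seated AND led_red -> ticket_escalated]; rule 16 [update_required -> psu_ok]. Adds beep_code_3, driver_loaded, ticket_escalated, psu_ok.
Round 3: rule 1 [beep_code_3 AND led_red -> temp_high]; rule 3 [beep_code_3 -> cond_3]; rule 5 [ticket_escalated AND no_display AND led_red -> log_uploaded]. Adds temp_high, cond_3, log_uploaded.
Round 4: rule 12 [temp_high AND psu_ok -> disk_detected]. Adds disk_detected.
Round 5: rule 7 [disk_detected AND log_uploaded -> network_up]. Adds network_up.
Round 6: rule 20 [network_up -> boot_ok]. Adds boot_ok.
Closure: {beep_code_3, bios_posted, boot_ok, cable_seated, cond_3, disk_detected, driver_loaded, fan_spinning, gpu_fault, led_green, led_red, log_uploaded, network_up, no_display, overheat, power_on, psu_ok, replace_psu, reseat_ram, safe_mode, ship_unit, temp_high, ticket_escalated, update_required} — 24 facts.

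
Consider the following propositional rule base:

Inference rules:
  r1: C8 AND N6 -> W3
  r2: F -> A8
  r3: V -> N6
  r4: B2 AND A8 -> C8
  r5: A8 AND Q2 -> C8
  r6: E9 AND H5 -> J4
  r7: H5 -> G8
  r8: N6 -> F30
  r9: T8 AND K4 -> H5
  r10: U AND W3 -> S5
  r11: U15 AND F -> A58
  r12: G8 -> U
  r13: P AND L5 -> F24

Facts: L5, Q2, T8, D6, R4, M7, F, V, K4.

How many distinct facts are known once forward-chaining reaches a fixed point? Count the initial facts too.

Round 1 — r2, r3, r9, derive A8, N6, H5.
Round 2 — r5, r7, r8, derive C8, G8, F30.
Round 3 — r1, r12, derive W3, U.
Round 4 — r10, derive S5.
Closure: {A8, C8, D6, F, F30, G8, H5, K4, L5, M7, N6, Q2, R4, S5, T8, U, V, W3} — 18 facts.

18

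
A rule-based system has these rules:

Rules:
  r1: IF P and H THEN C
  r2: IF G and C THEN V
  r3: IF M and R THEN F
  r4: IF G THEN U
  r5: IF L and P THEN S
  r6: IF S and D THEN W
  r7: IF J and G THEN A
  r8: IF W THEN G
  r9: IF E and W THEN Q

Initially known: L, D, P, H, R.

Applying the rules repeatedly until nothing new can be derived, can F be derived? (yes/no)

Round 1 — r1, r5, derive C, S.
Round 2 — r6, derive W.
Round 3 — r8, derive G.
Round 4 — r2, r4, derive V, U.
Fixed point reached. F is concluded only by r3; r3 needs M (never derived).

no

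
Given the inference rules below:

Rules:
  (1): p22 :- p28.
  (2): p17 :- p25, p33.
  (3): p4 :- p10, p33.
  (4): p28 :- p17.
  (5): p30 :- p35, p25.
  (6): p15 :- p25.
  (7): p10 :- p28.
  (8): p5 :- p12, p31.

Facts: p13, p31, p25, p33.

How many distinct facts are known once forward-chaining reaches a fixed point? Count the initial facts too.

10

Round 1: (2) [p17 :- p25, p33.]; (6) [p15 :- p25.]. Adds p17, p15.
Round 2: (4) [p28 :- p17.]. Adds p28.
Round 3: (1) [p22 :- p28.]; (7) [p10 :- p28.]. Adds p22, p10.
Round 4: (3) [p4 :- p10, p33.]. Adds p4.
Closure: {p10, p13, p15, p17, p22, p25, p28, p31, p33, p4} — 10 facts.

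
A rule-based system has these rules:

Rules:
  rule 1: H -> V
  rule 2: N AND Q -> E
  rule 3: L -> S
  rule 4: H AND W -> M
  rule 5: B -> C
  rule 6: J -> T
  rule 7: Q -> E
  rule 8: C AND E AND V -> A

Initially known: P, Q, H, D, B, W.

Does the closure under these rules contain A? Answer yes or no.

yes

Round 1: rule 1 [H -> V]; rule 4 [H AND W -> M]; rule 5 [B -> C]; rule 7 [Q -> E]. New: V, M, C, E.
Round 2: rule 8 [C AND E AND V -> A]. New: A.
A appears in round 2, so it is derivable.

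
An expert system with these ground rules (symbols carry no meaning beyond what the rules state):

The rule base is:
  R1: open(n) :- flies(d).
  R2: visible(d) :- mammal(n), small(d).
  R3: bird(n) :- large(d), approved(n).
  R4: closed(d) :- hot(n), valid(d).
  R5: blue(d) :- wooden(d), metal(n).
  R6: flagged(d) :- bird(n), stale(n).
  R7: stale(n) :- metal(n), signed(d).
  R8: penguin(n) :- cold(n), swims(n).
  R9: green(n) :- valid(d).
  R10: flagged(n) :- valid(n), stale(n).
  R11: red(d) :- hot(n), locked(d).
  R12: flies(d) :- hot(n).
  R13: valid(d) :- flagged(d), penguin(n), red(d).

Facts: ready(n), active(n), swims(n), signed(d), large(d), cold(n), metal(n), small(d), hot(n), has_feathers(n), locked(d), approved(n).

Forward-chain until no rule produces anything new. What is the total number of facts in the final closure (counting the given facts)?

Round 1 fires R3, R7, R8, R11, R12, giving bird(n), stale(n), penguin(n), red(d), flies(d).
Round 2 fires R1, R6, giving open(n), flagged(d).
Round 3 fires R13, giving valid(d).
Round 4 fires R4, R9, giving closed(d), green(n).
Closure: {active(n), approved(n), bird(n), closed(d), cold(n), flagged(d), flies(d), green(n), has_feathers(n), hot(n), large(d), locked(d), metal(n), open(n), penguin(n), ready(n), red(d), signed(d), small(d), stale(n), swims(n), valid(d)} — 22 facts.

22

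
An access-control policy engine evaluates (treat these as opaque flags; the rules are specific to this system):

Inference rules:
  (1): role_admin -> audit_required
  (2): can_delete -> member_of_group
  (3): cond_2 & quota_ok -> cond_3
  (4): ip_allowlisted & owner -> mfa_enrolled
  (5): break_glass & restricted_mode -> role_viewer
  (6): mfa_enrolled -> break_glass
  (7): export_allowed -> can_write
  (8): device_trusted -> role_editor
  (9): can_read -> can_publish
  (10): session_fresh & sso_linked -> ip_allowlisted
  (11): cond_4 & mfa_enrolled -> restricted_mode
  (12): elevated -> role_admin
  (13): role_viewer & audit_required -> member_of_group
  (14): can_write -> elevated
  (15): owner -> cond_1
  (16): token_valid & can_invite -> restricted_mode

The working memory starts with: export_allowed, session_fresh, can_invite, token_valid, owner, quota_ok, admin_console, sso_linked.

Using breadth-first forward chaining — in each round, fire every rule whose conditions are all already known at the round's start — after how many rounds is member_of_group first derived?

5

Round 1: (7) [export_allowed -> can_write]; (10) [session_fresh & sso_linked -> ip_allowlisted]; (15) [owner -> cond_1]; (16) [token_valid & can_invite -> restricted_mode]. Adds can_write, ip_allowlisted, cond_1, restricted_mode.
Round 2: (4) [ip_allowlisted & owner -> mfa_enrolled]; (14) [can_write -> elevated]. Adds mfa_enrolled, elevated.
Round 3: (6) [mfa_enrolled -> break_glass]; (12) [elevated -> role_admin]. Adds break_glass, role_admin.
Round 4: (1) [role_admin -> audit_required]; (5) [break_glass & restricted_mode -> role_viewer]. Adds audit_required, role_viewer.
Round 5: (13) [role_viewer & audit_required -> member_of_group]. Adds member_of_group.
member_of_group first appears in round 5.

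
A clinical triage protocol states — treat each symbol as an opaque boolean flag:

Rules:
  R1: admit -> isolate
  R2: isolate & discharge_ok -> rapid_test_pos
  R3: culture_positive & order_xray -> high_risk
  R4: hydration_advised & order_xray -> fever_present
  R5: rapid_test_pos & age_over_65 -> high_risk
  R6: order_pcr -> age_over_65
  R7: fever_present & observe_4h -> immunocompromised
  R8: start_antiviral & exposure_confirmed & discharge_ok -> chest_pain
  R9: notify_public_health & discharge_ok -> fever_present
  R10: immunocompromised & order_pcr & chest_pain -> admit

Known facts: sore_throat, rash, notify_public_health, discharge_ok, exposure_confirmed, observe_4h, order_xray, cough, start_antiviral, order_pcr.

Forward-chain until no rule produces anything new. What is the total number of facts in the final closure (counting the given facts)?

Round 1: R6 [order_pcr -> age_over_65]; R8 [start_antiviral & exposure_confirmed & discharge_ok -> chest_pain]; R9 [notify_public_health & discharge_ok -> fever_present]. Adds age_over_65, chest_pain, fever_present.
Round 2: R7 [fever_present & observe_4h -> immunocompromised]. Adds immunocompromised.
Round 3: R10 [immunocompromised & order_pcr & chest_pain -> admit]. Adds admit.
Round 4: R1 [admit -> isolate]. Adds isolate.
Round 5: R2 [isolate & discharge_ok -> rapid_test_pos]. Adds rapid_test_pos.
Round 6: R5 [rapid_test_pos & age_over_65 -> high_risk]. Adds high_risk.
Closure: {admit, age_over_65, chest_pain, cough, discharge_ok, exposure_confirmed, fever_present, high_risk, immunocompromised, isolate, notify_public_health, observe_4h, order_pcr, order_xray, rapid_test_pos, rash, sore_throat, start_antiviral} — 18 facts.

18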